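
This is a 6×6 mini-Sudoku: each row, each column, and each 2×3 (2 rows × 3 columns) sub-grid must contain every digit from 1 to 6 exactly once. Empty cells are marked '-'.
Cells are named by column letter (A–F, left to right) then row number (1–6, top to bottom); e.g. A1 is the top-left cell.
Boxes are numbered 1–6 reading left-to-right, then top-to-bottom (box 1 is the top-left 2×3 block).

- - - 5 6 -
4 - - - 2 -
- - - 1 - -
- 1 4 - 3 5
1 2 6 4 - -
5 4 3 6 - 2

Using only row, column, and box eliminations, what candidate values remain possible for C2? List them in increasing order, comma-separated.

Row 2 already contains {2, 4}.
Column C already contains {3, 4, 6}.
Its 2×3 block (box 1) already contains {4}.
Removing those from 1–6 leaves {1, 5} as the candidates for C2.

1,5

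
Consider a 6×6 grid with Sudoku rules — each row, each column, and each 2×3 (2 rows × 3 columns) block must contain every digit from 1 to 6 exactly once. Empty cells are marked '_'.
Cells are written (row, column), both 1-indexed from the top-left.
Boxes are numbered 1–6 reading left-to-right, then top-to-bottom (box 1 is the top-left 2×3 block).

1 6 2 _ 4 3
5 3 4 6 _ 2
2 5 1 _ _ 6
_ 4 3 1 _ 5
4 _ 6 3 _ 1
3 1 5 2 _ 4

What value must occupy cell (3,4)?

Row 3 already contains {1, 2, 5, 6}.
Column 4 already contains {1, 2, 3, 6}.
Its 2×3 block (box 4) already contains {1, 5, 6}.
The only value from 1–6 not eliminated is 4, so (3,4) = 4.

4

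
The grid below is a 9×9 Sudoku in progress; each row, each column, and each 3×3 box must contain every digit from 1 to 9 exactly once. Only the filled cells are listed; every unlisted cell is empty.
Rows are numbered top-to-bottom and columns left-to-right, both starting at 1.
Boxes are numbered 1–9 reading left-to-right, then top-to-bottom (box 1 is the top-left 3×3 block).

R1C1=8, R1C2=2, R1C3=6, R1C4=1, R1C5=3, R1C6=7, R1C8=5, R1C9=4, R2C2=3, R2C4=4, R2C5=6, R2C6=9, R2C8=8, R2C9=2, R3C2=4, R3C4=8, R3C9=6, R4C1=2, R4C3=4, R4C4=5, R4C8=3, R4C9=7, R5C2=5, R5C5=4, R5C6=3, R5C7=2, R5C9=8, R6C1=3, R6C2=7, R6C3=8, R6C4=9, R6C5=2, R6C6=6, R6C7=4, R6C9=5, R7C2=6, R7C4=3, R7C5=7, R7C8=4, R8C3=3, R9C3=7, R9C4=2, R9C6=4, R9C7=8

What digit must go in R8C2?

Cell R8C2 itself could take any of {1, 8, 9} by direct elimination.
Consider where 8 can go in column 2.
R4C2 is out (box 4 already has a 8).
R9C2 is out (row 9 already has a 8).
So the only cell in column 2 that can hold 8 is R8C2.
Therefore R8C2 = 8.

8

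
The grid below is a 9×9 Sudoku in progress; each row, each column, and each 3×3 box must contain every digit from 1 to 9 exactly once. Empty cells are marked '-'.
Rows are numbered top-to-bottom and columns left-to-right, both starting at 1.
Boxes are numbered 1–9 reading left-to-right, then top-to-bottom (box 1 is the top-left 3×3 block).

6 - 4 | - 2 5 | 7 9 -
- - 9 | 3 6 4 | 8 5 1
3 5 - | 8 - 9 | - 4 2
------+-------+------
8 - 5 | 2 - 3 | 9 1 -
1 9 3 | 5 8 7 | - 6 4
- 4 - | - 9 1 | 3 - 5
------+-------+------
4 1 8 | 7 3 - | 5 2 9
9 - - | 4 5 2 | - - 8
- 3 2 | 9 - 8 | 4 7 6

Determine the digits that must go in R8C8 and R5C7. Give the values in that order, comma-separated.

3,2

For R8C8:
  Row 8 already contains {2, 4, 5, 8, 9}.
  Column 8 already contains {1, 2, 4, 5, 6, 7, 9}.
  Its 3×3 block (box 9) already contains {2, 4, 5, 6, 7, 8, 9}.
  The only value from 1–9 not eliminated is 3, so R8C8 = 3.
For R5C7:
  Row 5 already contains {1, 3, 4, 5, 6, 7, 8, 9}.
  Column 7 already contains {3, 4, 5, 7, 8, 9}.
  Its 3×3 block (box 6) already contains {1, 3, 4, 5, 6, 9}.
  The only value from 1–9 not eliminated is 2, so R5C7 = 2.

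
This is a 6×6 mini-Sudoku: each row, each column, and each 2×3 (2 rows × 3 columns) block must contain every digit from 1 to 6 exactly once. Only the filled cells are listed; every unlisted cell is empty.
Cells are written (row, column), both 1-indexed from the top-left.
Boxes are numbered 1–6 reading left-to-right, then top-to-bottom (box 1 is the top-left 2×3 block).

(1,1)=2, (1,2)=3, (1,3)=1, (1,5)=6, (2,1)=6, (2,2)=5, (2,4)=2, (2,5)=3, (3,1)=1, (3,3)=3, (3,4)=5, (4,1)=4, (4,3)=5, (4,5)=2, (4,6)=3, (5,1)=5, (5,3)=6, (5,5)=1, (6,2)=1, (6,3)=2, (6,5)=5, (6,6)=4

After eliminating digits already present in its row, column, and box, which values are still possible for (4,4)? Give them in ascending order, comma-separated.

Row 4 already contains {2, 3, 4, 5}.
Column 4 already contains {2, 5}.
Its 2×3 block (box 4) already contains {2, 3, 5}.
Removing those from 1–6 leaves {1, 6} as the candidates for (4,4).

1,6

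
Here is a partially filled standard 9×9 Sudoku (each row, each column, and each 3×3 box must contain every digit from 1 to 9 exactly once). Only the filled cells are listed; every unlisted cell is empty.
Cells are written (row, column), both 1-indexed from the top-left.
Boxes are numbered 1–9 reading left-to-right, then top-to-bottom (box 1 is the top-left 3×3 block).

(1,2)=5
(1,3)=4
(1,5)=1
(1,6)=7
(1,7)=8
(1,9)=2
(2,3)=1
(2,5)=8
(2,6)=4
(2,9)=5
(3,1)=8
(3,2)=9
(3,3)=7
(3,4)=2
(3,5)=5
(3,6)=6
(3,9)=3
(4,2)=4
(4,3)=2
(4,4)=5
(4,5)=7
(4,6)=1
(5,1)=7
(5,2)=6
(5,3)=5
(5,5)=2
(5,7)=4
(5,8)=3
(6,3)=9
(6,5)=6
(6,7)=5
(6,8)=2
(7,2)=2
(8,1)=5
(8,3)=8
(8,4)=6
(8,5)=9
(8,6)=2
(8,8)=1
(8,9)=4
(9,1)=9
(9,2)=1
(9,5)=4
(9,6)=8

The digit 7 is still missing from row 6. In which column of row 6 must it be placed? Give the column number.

Consider where 7 can go in row 6.
(6,1) is out (column 1 already has a 7).
(6,2) is out (box 4 already has a 7).
(6,4) is out (box 5 already has a 7).
(6,6) is out (column 6 already has a 7).
So the only cell in row 6 that can hold 7 is (6,9).
That is column 9.

9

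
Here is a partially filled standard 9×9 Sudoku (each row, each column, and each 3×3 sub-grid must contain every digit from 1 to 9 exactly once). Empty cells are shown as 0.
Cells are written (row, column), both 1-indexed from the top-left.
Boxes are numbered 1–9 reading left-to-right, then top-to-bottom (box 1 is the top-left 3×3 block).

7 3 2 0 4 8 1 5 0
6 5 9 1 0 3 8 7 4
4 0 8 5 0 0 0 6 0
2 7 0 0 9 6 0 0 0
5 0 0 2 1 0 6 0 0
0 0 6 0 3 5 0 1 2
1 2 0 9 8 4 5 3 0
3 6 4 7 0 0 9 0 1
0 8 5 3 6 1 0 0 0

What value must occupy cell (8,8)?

8

Cell (8,8) itself could take any of {2, 8} by direct elimination.
Consider where 8 can go in box 9.
(7,9) is out (row 7 already has a 8).
(9,7) is out (row 9 already has a 8).
(9,8) is out (row 9 already has a 8).
(9,9) is out (row 9 already has a 8).
So the only cell in box 9 that can hold 8 is (8,8).
Therefore (8,8) = 8.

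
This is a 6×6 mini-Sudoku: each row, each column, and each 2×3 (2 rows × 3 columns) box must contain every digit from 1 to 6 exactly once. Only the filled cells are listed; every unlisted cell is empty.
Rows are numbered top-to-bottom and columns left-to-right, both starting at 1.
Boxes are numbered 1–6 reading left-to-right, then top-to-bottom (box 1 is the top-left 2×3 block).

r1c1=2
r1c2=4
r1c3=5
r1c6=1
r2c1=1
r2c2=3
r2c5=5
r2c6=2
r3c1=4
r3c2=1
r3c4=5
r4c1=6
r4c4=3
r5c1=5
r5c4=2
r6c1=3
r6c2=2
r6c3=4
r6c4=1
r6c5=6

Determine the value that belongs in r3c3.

3

Cell r3c3 itself could take any of {2, 3} by direct elimination.
Consider where 3 can go in box 3.
r4c2 is out (row 4 already has a 3).
r4c3 is out (row 4 already has a 3).
So the only cell in box 3 that can hold 3 is r3c3.
Therefore r3c3 = 3.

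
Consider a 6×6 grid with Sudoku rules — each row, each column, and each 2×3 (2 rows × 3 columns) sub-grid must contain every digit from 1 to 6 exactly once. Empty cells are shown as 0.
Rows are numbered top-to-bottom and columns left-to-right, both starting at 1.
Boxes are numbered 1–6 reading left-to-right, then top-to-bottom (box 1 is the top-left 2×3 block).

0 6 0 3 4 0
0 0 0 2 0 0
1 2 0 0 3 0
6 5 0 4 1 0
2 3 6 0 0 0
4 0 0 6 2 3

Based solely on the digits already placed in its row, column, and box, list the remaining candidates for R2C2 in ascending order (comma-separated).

Row 2 already contains {2}.
Column 2 already contains {2, 3, 5, 6}.
Its 2×3 block (box 1) already contains {6}.
Removing those from 1–6 leaves {1, 4} as the candidates for R2C2.

1,4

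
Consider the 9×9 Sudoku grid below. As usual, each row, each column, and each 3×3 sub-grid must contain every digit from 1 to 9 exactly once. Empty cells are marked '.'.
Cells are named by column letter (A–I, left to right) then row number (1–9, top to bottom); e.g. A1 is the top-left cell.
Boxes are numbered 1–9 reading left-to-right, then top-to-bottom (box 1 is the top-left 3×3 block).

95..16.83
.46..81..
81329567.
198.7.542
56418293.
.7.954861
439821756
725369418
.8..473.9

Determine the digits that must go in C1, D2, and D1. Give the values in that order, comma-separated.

7,7,4

For C1:
  Consider where 7 can go in box 1.
  A2 is out (column A already has a 7).
  So the only cell in box 1 that can hold 7 is C1.
  So C1 = 7.
For D2:
  Row 2 already contains {1, 4, 6, 8}.
  Column D already contains {1, 2, 3, 8, 9}.
  Its 3×3 block (box 2) already contains {1, 2, 5, 6, 8, 9}.
  The only value from 1–9 not eliminated is 7, so D2 = 7.
For D1:
  Consider where 4 can go in row 1.
  C1 is out (column C already has a 4).
  G1 is out (column G already has a 4).
  So the only cell in row 1 that can hold 4 is D1.
  So D1 = 4.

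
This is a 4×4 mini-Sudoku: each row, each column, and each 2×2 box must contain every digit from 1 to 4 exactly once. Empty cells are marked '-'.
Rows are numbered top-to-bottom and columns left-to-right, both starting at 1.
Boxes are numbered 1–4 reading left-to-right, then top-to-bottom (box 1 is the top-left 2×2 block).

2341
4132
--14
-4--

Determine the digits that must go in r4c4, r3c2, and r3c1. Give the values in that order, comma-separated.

3,2,3

For r4c4:
  Row 4 already contains {4}.
  Column 4 already contains {1, 2, 4}.
  Its 2×2 block (box 4) already contains {1, 4}.
  The only value from 1–4 not eliminated is 3, so r4c4 = 3.
For r3c2:
  Row 3 already contains {1, 4}.
  Column 2 already contains {1, 3, 4}.
  Its 2×2 block (box 3) already contains {4}.
  The only value from 1–4 not eliminated is 2, so r3c2 = 2.
For r3c1:
  Row 3 already contains {1, 4}.
  Column 1 already contains {2, 4}.
  Its 2×2 block (box 3) already contains {4}.
  The only value from 1–4 not eliminated is 3, so r3c1 = 3.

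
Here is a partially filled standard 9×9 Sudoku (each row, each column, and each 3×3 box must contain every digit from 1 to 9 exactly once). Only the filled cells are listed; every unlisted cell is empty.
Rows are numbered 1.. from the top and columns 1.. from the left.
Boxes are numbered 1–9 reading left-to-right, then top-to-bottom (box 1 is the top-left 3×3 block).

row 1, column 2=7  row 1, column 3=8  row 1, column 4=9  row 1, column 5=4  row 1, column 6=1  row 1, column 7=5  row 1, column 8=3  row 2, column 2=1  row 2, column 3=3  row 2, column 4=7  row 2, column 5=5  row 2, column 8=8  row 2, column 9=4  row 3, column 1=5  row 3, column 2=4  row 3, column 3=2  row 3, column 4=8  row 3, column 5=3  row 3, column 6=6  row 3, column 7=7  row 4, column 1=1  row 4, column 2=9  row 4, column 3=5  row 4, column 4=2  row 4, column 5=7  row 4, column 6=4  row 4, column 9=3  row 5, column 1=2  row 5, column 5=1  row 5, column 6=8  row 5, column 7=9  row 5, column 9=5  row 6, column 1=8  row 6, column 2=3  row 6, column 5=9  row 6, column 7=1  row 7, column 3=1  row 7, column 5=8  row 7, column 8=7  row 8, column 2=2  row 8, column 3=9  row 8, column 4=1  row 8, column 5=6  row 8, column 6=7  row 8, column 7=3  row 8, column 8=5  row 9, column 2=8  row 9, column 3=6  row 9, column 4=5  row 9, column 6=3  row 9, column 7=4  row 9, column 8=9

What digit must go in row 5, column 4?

Cell row 5, column 4 itself could take any of {3, 6} by direct elimination.
Consider where 3 can go in column 4.
row 6, column 4 is out (row 6 already has a 3).
row 7, column 4 is out (box 8 already has a 3).
So the only cell in column 4 that can hold 3 is row 5, column 4.
Therefore row 5, column 4 = 3.

3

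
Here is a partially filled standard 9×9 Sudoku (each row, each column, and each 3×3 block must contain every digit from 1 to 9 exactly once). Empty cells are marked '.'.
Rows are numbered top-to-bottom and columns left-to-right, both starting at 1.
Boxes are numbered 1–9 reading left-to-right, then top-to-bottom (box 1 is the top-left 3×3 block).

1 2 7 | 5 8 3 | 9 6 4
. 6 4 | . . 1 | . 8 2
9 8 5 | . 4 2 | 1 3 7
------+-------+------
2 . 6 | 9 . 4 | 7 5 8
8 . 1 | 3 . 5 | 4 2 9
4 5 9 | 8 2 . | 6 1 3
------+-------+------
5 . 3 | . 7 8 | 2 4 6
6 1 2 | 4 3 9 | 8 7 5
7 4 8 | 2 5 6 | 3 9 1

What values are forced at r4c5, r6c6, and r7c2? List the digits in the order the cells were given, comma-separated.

For r4c5:
  Row 4 already contains {2, 4, 5, 6, 7, 8, 9}.
  Column 5 already contains {2, 3, 4, 5, 7, 8}.
  Its 3×3 block (box 5) already contains {2, 3, 4, 5, 8, 9}.
  The only value from 1–9 not eliminated is 1, so r4c5 = 1.
For r6c6:
  Row 6 already contains {1, 2, 3, 4, 5, 6, 8, 9}.
  Column 6 already contains {1, 2, 3, 4, 5, 6, 8, 9}.
  Its 3×3 block (box 5) already contains {2, 3, 4, 5, 8, 9}.
  The only value from 1–9 not eliminated is 7, so r6c6 = 7.
For r7c2:
  Row 7 already contains {2, 3, 4, 5, 6, 7, 8}.
  Column 2 already contains {1, 2, 4, 5, 6, 8}.
  Its 3×3 block (box 7) already contains {1, 2, 3, 4, 5, 6, 7, 8}.
  The only value from 1–9 not eliminated is 9, so r7c2 = 9.

1,7,9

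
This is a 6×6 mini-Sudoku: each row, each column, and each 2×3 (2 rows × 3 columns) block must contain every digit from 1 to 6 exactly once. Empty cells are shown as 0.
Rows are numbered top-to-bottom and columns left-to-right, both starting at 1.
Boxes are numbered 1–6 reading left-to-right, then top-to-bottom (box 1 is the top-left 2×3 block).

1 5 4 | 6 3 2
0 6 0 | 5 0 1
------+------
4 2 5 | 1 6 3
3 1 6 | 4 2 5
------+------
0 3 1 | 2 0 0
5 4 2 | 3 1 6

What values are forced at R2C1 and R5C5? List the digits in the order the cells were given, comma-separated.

2,5

For R2C1:
  Row 2 already contains {1, 5, 6}.
  Column 1 already contains {1, 3, 4, 5}.
  Its 2×3 block (box 1) already contains {1, 4, 5, 6}.
  The only value from 1–6 not eliminated is 2, so R2C1 = 2.
For R5C5:
  Consider where 5 can go in row 5.
  R5C1 is out (column 1 already has a 5).
  R5C6 is out (column 6 already has a 5).
  So the only cell in row 5 that can hold 5 is R5C5.
  So R5C5 = 5.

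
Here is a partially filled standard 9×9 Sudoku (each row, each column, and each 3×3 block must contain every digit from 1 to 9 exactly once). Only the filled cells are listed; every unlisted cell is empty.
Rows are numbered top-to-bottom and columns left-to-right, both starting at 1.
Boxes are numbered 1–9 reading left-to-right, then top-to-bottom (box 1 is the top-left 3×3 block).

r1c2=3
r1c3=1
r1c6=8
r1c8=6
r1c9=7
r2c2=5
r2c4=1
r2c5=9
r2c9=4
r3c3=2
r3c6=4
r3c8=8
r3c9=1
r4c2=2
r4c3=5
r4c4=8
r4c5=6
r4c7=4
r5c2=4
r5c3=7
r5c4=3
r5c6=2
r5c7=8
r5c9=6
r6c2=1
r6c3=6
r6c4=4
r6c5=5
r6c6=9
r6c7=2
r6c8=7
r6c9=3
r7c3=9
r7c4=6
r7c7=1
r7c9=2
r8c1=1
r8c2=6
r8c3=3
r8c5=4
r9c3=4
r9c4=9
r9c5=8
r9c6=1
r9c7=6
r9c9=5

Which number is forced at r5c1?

Row 5 already contains {2, 3, 4, 6, 7, 8}.
Column 1 already contains {1}.
Its 3×3 block (box 4) already contains {1, 2, 4, 5, 6, 7}.
The only value from 1–9 not eliminated is 9, so r5c1 = 9.

9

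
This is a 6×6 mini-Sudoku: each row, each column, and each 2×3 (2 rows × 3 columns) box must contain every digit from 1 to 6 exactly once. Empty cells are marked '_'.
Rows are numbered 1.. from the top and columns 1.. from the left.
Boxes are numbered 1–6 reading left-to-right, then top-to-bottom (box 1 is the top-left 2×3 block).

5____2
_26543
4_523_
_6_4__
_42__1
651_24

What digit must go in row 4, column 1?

Cell row 4, column 1 itself could take any of {1, 2, 3} by direct elimination.
Consider where 2 can go in box 3.
row 3, column 2 is out (row 3 already has a 2).
row 4, column 3 is out (column 3 already has a 2).
So the only cell in box 3 that can hold 2 is row 4, column 1.
Therefore row 4, column 1 = 2.

2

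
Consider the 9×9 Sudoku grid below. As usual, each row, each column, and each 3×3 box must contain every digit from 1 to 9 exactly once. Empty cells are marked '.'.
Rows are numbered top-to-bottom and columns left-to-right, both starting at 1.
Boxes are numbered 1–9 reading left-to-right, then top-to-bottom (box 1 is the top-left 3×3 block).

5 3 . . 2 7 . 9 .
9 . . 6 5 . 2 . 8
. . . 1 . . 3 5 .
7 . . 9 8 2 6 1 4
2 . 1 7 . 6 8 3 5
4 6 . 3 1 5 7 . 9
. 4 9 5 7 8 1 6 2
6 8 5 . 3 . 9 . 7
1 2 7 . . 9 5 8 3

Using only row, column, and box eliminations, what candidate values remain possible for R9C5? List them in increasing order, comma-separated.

Row 9 already contains {1, 2, 3, 5, 7, 8, 9}.
Column 5 already contains {1, 2, 3, 5, 7, 8}.
Its 3×3 block (box 8) already contains {3, 5, 7, 8, 9}.
Removing those from 1–9 leaves {4, 6} as the candidates for R9C5.

4,6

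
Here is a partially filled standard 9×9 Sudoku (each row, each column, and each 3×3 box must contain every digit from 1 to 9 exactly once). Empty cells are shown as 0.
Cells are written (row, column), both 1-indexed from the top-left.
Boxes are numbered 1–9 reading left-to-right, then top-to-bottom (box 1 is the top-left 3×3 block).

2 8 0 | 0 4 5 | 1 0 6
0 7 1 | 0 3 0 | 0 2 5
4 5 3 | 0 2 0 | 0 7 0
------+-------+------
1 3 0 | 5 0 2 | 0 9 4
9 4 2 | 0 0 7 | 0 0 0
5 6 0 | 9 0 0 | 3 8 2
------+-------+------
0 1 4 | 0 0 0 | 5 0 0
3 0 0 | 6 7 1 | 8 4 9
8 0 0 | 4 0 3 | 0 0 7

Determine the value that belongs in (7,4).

Cell (7,4) itself could take any of {2, 8} by direct elimination.
Consider where 2 can go in column 4.
(1,4) is out (row 1 already has a 2).
(2,4) is out (row 2 already has a 2).
(3,4) is out (row 3 already has a 2).
(5,4) is out (row 5 already has a 2).
So the only cell in column 4 that can hold 2 is (7,4).
Therefore (7,4) = 2.

2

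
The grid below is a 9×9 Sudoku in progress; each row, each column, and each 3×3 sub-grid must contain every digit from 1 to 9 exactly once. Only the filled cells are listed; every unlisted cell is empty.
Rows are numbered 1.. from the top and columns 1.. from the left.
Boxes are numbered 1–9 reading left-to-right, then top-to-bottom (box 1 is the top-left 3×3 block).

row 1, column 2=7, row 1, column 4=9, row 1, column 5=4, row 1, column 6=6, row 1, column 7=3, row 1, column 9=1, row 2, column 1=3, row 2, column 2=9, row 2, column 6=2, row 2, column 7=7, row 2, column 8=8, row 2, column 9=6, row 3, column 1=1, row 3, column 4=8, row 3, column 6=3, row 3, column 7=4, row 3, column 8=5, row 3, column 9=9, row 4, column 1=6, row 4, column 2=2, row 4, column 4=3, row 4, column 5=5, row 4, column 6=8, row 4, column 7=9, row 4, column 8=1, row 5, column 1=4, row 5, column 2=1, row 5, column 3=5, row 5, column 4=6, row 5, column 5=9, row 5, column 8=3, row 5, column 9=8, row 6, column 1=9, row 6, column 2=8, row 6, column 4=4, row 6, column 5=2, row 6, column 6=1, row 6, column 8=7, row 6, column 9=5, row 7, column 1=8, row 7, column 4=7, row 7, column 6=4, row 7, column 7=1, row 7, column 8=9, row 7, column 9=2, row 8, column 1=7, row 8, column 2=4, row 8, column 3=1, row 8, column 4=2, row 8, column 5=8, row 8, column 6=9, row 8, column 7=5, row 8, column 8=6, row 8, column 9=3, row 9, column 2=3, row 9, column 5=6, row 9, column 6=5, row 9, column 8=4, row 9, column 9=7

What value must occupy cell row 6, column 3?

3

Row 6 already contains {1, 2, 4, 5, 7, 8, 9}.
Column 3 already contains {1, 5}.
Its 3×3 block (box 4) already contains {1, 2, 4, 5, 6, 8, 9}.
The only value from 1–9 not eliminated is 3, so row 6, column 3 = 3.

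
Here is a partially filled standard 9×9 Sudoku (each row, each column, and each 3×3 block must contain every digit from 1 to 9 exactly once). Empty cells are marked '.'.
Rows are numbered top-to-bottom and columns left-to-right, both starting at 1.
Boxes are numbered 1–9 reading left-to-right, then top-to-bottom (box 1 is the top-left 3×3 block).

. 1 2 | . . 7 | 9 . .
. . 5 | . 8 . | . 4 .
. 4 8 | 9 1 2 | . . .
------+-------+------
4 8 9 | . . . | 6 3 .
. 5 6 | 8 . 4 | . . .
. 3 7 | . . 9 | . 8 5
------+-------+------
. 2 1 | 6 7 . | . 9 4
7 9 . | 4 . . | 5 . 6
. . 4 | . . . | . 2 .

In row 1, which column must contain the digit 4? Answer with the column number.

Consider where 4 can go in row 1.
r1c1 is out (column 1 already has a 4).
r1c4 is out (column 4 already has a 4).
r1c8 is out (column 8 already has a 4).
r1c9 is out (column 9 already has a 4).
So the only cell in row 1 that can hold 4 is r1c5.
That is column 5.

5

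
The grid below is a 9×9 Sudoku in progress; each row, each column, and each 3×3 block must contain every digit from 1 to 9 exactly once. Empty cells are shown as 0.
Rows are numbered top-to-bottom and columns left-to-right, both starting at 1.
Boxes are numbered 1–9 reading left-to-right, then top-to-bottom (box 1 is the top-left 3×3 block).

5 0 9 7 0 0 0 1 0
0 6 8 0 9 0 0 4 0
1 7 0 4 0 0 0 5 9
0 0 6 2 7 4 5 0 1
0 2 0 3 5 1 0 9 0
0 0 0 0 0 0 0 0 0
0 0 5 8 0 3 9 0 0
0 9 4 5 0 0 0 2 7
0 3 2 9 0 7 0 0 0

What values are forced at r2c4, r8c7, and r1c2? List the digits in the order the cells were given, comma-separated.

1,3,4

For r2c4:
  Row 2 already contains {4, 6, 8, 9}.
  Column 4 already contains {2, 3, 4, 5, 7, 8, 9}.
  Its 3×3 block (box 2) already contains {4, 7, 9}.
  The only value from 1–9 not eliminated is 1, so r2c4 = 1.
For r8c7:
  Consider where 3 can go in row 8.
  r8c1 is out (box 7 already has a 3).
  r8c5 is out (box 8 already has a 3).
  r8c6 is out (column 6 already has a 3).
  So the only cell in row 8 that can hold 3 is r8c7.
  So r8c7 = 3.
For r1c2:
  Row 1 already contains {1, 5, 7, 9}.
  Column 2 already contains {2, 3, 6, 7, 9}.
  Its 3×3 block (box 1) already contains {1, 5, 6, 7, 8, 9}.
  The only value from 1–9 not eliminated is 4, so r1c2 = 4.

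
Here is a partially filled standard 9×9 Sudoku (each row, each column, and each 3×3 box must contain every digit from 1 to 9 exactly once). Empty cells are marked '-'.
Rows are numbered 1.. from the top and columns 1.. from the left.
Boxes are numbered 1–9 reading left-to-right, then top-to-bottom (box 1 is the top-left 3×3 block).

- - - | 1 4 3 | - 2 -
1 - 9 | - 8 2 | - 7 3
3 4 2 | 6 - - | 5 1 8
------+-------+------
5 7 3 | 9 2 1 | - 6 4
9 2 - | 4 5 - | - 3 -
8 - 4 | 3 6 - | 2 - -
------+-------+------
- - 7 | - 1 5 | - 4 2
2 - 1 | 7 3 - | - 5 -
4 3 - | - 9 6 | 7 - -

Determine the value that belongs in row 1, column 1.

Cell row 1, column 1 itself could take any of {6, 7} by direct elimination.
Consider where 7 can go in column 1.
row 7, column 1 is out (row 7 already has a 7).
So the only cell in column 1 that can hold 7 is row 1, column 1.
Therefore row 1, column 1 = 7.

7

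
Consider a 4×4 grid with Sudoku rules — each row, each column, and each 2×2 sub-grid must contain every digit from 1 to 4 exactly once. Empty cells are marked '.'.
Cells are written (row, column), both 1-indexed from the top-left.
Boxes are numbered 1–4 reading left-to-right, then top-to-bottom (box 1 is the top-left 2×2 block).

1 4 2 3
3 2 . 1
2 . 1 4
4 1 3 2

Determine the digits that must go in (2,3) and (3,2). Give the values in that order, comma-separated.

For (2,3):
  Row 2 already contains {1, 2, 3}.
  Column 3 already contains {1, 2, 3}.
  Its 2×2 block (box 2) already contains {1, 2, 3}.
  The only value from 1–4 not eliminated is 4, so (2,3) = 4.
For (3,2):
  Row 3 already contains {1, 2, 4}.
  Column 2 already contains {1, 2, 4}.
  Its 2×2 block (box 3) already contains {1, 2, 4}.
  The only value from 1–4 not eliminated is 3, so (3,2) = 3.

4,3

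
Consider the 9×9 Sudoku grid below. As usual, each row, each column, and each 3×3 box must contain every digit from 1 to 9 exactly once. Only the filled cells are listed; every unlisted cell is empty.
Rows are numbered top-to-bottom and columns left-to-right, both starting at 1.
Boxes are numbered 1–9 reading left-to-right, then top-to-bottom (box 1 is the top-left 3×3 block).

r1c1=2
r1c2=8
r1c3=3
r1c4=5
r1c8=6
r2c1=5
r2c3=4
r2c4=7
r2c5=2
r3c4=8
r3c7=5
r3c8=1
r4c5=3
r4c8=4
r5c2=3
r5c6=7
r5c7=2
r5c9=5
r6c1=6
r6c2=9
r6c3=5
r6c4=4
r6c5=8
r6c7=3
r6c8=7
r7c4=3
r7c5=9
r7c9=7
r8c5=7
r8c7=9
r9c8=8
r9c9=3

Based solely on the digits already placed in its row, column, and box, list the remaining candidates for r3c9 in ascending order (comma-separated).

Row 3 already contains {1, 5, 8}.
Column 9 already contains {3, 5, 7}.
Its 3×3 block (box 3) already contains {1, 5, 6}.
Removing those from 1–9 leaves {2, 4, 9} as the candidates for r3c9.

2,4,9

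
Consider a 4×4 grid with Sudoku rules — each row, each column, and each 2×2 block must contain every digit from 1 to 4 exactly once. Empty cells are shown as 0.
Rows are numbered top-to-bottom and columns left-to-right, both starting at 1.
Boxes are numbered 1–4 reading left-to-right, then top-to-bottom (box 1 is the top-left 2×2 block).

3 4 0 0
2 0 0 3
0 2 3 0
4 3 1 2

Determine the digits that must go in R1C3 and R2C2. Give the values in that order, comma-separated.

For R1C3:
  Row 1 already contains {3, 4}.
  Column 3 already contains {1, 3}.
  Its 2×2 block (box 2) already contains {3}.
  The only value from 1–4 not eliminated is 2, so R1C3 = 2.
For R2C2:
  Row 2 already contains {2, 3}.
  Column 2 already contains {2, 3, 4}.
  Its 2×2 block (box 1) already contains {2, 3, 4}.
  The only value from 1–4 not eliminated is 1, so R2C2 = 1.

2,1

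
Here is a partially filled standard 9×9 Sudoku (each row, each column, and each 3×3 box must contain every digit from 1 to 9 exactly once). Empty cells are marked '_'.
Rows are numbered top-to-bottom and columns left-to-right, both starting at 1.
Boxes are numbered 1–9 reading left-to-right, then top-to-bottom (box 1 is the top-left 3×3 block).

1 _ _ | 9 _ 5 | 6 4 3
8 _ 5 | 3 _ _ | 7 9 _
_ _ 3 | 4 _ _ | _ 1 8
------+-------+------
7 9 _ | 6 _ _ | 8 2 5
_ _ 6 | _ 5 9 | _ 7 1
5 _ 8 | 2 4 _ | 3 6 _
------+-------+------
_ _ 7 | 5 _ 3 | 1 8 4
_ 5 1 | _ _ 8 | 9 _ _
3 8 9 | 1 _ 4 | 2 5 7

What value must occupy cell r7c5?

9

Cell r7c5 itself could take any of {2, 6, 9} by direct elimination.
Consider where 9 can go in column 5.
r1c5 is out (row 1 already has a 9). r2c5 is out (row 2 already has a 9). r3c5 is out (box 2 already has a 9). r4c5 is out (row 4 already has a 9). The remaining empty cells in column 5 are similarly blocked.
So the only cell in column 5 that can hold 9 is r7c5.
Therefore r7c5 = 9.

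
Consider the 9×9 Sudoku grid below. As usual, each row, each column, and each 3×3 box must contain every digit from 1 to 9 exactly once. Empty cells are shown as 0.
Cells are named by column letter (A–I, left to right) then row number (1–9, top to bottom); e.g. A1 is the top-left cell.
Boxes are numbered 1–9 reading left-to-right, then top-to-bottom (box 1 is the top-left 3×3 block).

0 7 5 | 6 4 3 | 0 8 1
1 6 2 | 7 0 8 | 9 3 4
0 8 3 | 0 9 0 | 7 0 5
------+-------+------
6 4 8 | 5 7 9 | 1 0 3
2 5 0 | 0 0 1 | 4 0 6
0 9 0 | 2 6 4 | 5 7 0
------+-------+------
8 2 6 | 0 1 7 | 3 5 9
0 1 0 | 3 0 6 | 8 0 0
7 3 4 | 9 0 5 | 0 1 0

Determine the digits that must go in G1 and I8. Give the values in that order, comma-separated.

For G1:
  Row 1 already contains {1, 3, 4, 5, 6, 7, 8}.
  Column G already contains {1, 3, 4, 5, 7, 8, 9}.
  Its 3×3 block (box 3) already contains {1, 3, 4, 5, 7, 8, 9}.
  The only value from 1–9 not eliminated is 2, so G1 = 2.
For I8:
  Consider where 7 can go in column I.
  I6 is out (row 6 already has a 7).
  I9 is out (row 9 already has a 7).
  So the only cell in column I that can hold 7 is I8.
  So I8 = 7.

2,7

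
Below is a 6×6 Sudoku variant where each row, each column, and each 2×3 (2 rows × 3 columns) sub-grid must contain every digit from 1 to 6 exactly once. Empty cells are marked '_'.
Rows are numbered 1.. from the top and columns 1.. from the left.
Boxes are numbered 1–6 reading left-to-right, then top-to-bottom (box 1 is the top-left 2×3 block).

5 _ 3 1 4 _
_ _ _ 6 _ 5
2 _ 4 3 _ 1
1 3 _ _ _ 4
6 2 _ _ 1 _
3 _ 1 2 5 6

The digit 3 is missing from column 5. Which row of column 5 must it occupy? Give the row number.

Consider where 3 can go in column 5.
row 3, column 5 is out (row 3 already has a 3).
row 4, column 5 is out (row 4 already has a 3).
So the only cell in column 5 that can hold 3 is row 2, column 5.
That is row 2.

2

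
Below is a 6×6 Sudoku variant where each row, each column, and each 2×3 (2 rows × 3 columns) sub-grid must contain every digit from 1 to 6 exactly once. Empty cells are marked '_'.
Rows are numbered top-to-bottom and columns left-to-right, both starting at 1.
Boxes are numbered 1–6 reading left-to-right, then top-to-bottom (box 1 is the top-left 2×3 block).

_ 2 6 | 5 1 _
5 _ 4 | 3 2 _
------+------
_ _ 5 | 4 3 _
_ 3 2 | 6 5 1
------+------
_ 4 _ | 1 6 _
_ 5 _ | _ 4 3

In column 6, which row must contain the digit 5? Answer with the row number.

Consider where 5 can go in column 6.
r1c6 is out (row 1 already has a 5).
r2c6 is out (row 2 already has a 5).
r3c6 is out (row 3 already has a 5).
So the only cell in column 6 that can hold 5 is r5c6.
That is row 5.

5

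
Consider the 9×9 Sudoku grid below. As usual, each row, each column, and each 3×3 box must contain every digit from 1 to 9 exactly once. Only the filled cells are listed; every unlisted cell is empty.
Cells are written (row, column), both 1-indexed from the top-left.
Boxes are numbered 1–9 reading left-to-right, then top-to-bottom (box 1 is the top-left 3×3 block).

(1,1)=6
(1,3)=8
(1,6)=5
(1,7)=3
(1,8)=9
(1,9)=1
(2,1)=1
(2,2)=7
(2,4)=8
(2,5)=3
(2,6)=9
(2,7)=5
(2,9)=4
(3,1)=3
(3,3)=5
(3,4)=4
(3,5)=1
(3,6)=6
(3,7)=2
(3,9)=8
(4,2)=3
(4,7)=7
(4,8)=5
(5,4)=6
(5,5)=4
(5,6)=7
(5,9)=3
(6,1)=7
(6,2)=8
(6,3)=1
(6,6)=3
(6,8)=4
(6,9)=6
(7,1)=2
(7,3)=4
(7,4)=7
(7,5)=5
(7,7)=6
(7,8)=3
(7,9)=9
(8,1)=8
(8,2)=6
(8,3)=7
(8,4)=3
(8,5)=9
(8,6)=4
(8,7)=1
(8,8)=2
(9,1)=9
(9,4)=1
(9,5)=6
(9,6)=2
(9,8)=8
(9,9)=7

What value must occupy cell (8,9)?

Row 8 already contains {1, 2, 3, 4, 6, 7, 8, 9}.
Column 9 already contains {1, 3, 4, 6, 7, 8, 9}.
Its 3×3 block (box 9) already contains {1, 2, 3, 6, 7, 8, 9}.
The only value from 1–9 not eliminated is 5, so (8,9) = 5.

5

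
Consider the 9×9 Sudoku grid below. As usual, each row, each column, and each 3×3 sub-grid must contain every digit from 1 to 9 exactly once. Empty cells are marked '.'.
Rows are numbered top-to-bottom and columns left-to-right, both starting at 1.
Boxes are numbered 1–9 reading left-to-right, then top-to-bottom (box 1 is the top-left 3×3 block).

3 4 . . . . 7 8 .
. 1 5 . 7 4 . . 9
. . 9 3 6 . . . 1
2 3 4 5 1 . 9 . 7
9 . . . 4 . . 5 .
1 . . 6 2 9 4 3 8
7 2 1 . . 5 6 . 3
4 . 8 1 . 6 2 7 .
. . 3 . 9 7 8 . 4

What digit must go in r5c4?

7

Cell r5c4 itself could take any of {7, 8} by direct elimination.
Consider where 7 can go in column 4.
r1c4 is out (row 1 already has a 7).
r2c4 is out (row 2 already has a 7).
r7c4 is out (row 7 already has a 7).
r9c4 is out (row 9 already has a 7).
So the only cell in column 4 that can hold 7 is r5c4.
Therefore r5c4 = 7.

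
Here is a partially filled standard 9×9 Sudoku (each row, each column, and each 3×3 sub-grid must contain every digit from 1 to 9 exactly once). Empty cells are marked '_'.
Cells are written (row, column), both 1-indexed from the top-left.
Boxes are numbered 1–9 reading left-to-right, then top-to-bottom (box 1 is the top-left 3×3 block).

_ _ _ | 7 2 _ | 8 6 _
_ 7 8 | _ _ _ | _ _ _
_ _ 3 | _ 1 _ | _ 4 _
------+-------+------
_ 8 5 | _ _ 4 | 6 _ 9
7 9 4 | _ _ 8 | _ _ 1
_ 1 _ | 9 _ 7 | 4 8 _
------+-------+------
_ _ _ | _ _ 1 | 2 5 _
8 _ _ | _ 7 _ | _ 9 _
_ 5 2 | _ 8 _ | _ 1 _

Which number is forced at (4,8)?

7

Cell (4,8) itself could take any of {2, 3, 7} by direct elimination.
Consider where 7 can go in column 8.
(2,8) is out (row 2 already has a 7).
(5,8) is out (row 5 already has a 7).
So the only cell in column 8 that can hold 7 is (4,8).
Therefore (4,8) = 7.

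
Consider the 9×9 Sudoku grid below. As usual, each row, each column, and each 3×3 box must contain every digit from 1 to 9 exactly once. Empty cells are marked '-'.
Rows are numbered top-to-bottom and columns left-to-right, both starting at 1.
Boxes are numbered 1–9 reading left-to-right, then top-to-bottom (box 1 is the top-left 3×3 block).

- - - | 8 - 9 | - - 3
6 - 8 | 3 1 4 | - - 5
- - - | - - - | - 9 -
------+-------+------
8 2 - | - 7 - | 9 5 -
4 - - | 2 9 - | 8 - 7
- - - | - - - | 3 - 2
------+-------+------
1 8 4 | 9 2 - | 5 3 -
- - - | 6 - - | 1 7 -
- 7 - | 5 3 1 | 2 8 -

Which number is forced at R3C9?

8

Cell R3C9 itself could take any of {1, 4, 6, 8} by direct elimination.
Consider where 8 can go in column 9.
R4C9 is out (row 4 already has a 8).
R7C9 is out (row 7 already has a 8).
R8C9 is out (box 9 already has a 8).
R9C9 is out (row 9 already has a 8).
So the only cell in column 9 that can hold 8 is R3C9.
Therefore R3C9 = 8.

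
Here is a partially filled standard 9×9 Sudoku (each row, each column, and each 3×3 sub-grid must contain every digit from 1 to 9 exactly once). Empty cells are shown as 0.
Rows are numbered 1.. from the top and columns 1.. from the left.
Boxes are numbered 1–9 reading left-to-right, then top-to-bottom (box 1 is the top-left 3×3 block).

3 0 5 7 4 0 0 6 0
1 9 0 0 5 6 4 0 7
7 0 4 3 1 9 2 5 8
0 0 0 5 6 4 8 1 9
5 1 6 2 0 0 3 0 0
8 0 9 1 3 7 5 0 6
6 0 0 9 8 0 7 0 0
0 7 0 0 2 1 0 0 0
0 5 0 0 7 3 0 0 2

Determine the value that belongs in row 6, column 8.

Cell row 6, column 8 itself could take any of {2, 4} by direct elimination.
Consider where 2 can go in box 6.
row 5, column 8 is out (row 5 already has a 2).
row 5, column 9 is out (row 5 already has a 2).
So the only cell in box 6 that can hold 2 is row 6, column 8.
Therefore row 6, column 8 = 2.

2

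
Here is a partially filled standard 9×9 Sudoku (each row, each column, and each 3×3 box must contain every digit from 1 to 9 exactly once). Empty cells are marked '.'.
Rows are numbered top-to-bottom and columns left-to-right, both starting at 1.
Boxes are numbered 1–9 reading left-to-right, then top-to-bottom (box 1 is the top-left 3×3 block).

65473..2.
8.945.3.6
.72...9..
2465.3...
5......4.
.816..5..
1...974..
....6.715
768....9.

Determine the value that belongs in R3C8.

5

Cell R3C8 itself could take any of {5, 8} by direct elimination.
Consider where 5 can go in column 8.
R2C8 is out (row 2 already has a 5).
R4C8 is out (row 4 already has a 5).
R6C8 is out (row 6 already has a 5).
R7C8 is out (box 9 already has a 5).
So the only cell in column 8 that can hold 5 is R3C8.
Therefore R3C8 = 5.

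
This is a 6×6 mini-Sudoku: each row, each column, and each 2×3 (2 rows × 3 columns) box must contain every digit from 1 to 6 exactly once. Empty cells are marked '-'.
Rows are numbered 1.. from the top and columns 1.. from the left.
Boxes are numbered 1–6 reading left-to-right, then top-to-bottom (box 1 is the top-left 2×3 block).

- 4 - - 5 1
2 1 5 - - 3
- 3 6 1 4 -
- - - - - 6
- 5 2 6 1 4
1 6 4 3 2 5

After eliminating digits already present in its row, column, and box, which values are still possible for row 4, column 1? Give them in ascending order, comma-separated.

4,5

Row 4 already contains {6}.
Column 1 already contains {1, 2}.
Its 2×3 block (box 3) already contains {3, 6}.
Removing those from 1–6 leaves {4, 5} as the candidates for row 4, column 1.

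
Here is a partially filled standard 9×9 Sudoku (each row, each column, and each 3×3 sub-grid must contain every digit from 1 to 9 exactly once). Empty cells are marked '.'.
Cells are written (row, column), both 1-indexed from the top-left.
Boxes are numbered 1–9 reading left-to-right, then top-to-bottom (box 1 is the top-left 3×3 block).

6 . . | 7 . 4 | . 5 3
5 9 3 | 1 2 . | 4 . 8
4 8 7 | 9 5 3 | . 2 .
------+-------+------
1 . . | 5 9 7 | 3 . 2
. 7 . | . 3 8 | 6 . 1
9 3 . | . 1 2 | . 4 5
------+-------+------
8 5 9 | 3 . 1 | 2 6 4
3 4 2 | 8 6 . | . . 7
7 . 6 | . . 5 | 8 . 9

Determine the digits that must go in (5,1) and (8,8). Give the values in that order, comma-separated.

2,1

For (5,1):
  Row 5 already contains {1, 3, 6, 7, 8}.
  Column 1 already contains {1, 3, 4, 5, 6, 7, 8, 9}.
  Its 3×3 block (box 4) already contains {1, 3, 7, 9}.
  The only value from 1–9 not eliminated is 2, so (5,1) = 2.
For (8,8):
  Row 8 already contains {2, 3, 4, 6, 7, 8}.
  Column 8 already contains {2, 4, 5, 6}.
  Its 3×3 block (box 9) already contains {2, 4, 6, 7, 8, 9}.
  The only value from 1–9 not eliminated is 1, so (8,8) = 1.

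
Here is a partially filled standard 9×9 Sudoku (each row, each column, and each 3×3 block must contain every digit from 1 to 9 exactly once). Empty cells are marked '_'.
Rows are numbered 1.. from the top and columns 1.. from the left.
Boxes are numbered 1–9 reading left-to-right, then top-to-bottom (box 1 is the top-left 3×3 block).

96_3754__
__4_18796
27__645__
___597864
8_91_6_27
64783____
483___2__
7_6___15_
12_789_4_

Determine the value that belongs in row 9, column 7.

Cell row 9, column 7 itself could take any of {3, 6} by direct elimination.
Consider where 6 can go in row 9.
row 9, column 3 is out (column 3 already has a 6).
row 9, column 9 is out (column 9 already has a 6).
So the only cell in row 9 that can hold 6 is row 9, column 7.
Therefore row 9, column 7 = 6.

6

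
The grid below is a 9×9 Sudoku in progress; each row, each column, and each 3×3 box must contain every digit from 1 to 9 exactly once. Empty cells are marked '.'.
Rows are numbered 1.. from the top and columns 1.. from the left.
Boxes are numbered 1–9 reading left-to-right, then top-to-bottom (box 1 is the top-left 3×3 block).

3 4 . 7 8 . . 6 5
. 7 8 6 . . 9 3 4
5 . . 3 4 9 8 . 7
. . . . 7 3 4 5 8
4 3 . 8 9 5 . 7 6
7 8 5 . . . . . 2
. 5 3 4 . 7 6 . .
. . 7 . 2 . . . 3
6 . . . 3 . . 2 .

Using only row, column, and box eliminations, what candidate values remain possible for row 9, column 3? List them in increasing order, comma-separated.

Row 9 already contains {2, 3, 6}.
Column 3 already contains {3, 5, 7, 8}.
Its 3×3 block (box 7) already contains {3, 5, 6, 7}.
Removing those from 1–9 leaves {1, 4, 9} as the candidates for row 9, column 3.

1,4,9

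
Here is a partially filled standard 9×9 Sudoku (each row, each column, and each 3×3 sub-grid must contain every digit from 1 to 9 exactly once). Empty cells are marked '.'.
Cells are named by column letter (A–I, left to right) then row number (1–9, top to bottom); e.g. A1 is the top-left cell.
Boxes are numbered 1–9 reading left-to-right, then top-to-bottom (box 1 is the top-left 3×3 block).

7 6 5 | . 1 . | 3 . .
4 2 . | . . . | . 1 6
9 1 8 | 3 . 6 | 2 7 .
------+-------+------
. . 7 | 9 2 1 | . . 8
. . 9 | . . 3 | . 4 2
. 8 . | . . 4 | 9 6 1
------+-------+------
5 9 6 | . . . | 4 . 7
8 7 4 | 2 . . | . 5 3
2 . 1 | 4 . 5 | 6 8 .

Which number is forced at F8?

9

Row 8 already contains {2, 3, 4, 5, 7, 8}.
Column F already contains {1, 3, 4, 5, 6}.
Its 3×3 block (box 8) already contains {2, 4, 5}.
The only value from 1–9 not eliminated is 9, so F8 = 9.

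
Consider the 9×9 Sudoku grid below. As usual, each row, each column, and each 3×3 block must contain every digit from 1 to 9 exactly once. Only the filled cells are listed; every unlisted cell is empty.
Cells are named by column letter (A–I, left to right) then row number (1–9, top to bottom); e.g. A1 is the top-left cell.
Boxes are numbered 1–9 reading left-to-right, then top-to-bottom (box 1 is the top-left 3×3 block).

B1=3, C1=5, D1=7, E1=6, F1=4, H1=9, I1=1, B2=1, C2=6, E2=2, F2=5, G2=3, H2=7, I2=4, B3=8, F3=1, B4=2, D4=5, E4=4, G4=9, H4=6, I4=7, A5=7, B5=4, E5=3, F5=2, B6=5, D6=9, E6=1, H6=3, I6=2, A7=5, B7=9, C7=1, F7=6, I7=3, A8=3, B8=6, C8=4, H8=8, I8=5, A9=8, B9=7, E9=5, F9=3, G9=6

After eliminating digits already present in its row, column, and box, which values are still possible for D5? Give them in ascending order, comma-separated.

Row 5 already contains {2, 3, 4, 7}.
Column D already contains {5, 7, 9}.
Its 3×3 block (box 5) already contains {1, 2, 3, 4, 5, 9}.
Removing those from 1–9 leaves {6, 8} as the candidates for D5.

6,8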